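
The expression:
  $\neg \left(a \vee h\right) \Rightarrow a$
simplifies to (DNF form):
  $a \vee h$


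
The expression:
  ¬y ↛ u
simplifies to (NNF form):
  u ∨ ¬y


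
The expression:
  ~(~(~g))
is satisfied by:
  {g: False}


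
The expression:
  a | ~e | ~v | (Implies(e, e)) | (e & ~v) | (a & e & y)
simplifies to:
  True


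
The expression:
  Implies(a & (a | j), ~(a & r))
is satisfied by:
  {a: False, r: False}
  {r: True, a: False}
  {a: True, r: False}


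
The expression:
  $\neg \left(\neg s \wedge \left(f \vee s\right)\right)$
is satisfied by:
  {s: True, f: False}
  {f: False, s: False}
  {f: True, s: True}


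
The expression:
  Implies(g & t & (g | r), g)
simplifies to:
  True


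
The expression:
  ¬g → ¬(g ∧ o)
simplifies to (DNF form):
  True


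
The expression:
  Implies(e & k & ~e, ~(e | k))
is always true.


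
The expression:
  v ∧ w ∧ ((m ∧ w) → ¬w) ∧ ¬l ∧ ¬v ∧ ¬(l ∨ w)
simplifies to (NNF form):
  False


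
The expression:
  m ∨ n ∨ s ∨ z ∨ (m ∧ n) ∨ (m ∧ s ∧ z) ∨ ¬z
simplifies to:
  True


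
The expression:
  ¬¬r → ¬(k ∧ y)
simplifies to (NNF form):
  ¬k ∨ ¬r ∨ ¬y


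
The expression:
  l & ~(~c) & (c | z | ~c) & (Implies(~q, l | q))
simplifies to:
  c & l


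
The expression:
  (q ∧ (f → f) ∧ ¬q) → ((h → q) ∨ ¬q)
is always true.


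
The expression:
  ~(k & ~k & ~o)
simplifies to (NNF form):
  True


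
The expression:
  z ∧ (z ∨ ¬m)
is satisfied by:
  {z: True}


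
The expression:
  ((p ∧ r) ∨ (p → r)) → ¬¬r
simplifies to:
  p ∨ r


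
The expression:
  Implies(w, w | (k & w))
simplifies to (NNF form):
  True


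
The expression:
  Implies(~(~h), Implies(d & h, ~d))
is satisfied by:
  {h: False, d: False}
  {d: True, h: False}
  {h: True, d: False}


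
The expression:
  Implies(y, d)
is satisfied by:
  {d: True, y: False}
  {y: False, d: False}
  {y: True, d: True}


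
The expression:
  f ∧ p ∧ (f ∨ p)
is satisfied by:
  {p: True, f: True}


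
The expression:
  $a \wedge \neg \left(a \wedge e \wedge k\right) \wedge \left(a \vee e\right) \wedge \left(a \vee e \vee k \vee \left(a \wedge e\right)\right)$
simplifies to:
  $a \wedge \left(\neg e \vee \neg k\right)$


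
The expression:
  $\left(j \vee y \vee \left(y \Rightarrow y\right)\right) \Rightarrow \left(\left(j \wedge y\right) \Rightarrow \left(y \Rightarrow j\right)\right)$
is always true.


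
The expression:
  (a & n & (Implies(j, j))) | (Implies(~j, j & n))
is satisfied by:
  {n: True, j: True, a: True}
  {n: True, j: True, a: False}
  {j: True, a: True, n: False}
  {j: True, a: False, n: False}
  {n: True, a: True, j: False}


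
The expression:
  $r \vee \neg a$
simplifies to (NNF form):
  $r \vee \neg a$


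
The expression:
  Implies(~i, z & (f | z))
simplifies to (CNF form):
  i | z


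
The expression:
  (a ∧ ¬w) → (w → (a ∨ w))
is always true.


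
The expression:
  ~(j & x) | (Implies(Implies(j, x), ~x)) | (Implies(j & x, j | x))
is always true.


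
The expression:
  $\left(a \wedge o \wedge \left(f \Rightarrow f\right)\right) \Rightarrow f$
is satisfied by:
  {f: True, o: False, a: False}
  {f: False, o: False, a: False}
  {a: True, f: True, o: False}
  {a: True, f: False, o: False}
  {o: True, f: True, a: False}
  {o: True, f: False, a: False}
  {o: True, a: True, f: True}


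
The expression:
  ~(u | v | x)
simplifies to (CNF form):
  ~u & ~v & ~x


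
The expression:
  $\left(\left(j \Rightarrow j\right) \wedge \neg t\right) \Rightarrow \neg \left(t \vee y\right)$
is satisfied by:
  {t: True, y: False}
  {y: False, t: False}
  {y: True, t: True}


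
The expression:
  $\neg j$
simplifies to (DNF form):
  $\neg j$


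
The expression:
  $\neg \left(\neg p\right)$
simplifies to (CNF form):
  $p$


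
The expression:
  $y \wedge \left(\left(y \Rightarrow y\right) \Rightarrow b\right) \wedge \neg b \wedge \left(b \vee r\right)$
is never true.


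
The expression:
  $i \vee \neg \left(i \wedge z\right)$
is always true.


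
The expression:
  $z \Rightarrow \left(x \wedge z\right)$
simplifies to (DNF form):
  $x \vee \neg z$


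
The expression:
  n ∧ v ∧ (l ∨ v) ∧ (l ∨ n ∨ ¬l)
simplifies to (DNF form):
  n ∧ v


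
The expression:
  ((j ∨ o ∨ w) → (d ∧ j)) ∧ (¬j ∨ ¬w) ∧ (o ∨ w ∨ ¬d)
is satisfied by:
  {w: False, d: False, o: False, j: False}
  {j: True, o: True, d: True, w: False}


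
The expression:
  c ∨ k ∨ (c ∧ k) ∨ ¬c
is always true.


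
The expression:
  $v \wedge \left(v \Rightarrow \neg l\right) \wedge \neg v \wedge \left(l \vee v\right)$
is never true.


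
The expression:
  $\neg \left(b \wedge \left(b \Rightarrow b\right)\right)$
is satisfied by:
  {b: False}


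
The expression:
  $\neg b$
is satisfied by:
  {b: False}


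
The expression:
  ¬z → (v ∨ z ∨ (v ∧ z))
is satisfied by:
  {z: True, v: True}
  {z: True, v: False}
  {v: True, z: False}


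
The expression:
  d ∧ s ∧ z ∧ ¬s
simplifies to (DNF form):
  False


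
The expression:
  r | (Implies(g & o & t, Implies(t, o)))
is always true.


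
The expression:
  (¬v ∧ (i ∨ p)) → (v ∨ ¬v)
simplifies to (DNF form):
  True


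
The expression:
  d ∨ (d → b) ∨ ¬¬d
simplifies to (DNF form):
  True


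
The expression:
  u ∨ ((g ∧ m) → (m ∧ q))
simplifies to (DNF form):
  q ∨ u ∨ ¬g ∨ ¬m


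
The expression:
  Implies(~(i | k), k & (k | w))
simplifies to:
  i | k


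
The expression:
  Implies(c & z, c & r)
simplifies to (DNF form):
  r | ~c | ~z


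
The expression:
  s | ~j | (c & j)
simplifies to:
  c | s | ~j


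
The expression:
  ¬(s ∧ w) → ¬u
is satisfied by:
  {w: True, s: True, u: False}
  {w: True, s: False, u: False}
  {s: True, w: False, u: False}
  {w: False, s: False, u: False}
  {w: True, u: True, s: True}


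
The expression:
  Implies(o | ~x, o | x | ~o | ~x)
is always true.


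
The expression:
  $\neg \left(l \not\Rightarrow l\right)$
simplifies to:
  $\text{True}$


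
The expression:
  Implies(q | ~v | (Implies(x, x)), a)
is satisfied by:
  {a: True}


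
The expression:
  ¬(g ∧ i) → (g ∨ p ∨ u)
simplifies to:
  g ∨ p ∨ u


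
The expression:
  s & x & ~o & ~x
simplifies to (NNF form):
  False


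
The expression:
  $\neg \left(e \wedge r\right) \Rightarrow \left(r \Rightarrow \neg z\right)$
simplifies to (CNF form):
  $e \vee \neg r \vee \neg z$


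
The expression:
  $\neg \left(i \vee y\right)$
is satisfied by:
  {i: False, y: False}


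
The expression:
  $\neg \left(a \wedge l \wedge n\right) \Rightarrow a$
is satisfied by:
  {a: True}


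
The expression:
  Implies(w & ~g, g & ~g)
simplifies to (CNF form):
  g | ~w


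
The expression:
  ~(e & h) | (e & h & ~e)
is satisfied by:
  {h: False, e: False}
  {e: True, h: False}
  {h: True, e: False}


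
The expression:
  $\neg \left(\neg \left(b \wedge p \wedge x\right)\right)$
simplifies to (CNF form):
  $b \wedge p \wedge x$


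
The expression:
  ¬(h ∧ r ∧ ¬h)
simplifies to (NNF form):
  True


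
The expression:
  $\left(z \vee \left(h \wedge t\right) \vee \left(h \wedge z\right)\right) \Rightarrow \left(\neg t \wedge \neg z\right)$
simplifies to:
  $\neg z \wedge \left(\neg h \vee \neg t\right)$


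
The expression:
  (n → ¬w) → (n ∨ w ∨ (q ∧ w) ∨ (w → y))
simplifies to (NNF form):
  True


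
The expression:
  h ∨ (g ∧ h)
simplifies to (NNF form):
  h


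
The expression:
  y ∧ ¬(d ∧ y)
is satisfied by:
  {y: True, d: False}


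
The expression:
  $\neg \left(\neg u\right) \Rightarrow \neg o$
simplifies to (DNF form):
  $\neg o \vee \neg u$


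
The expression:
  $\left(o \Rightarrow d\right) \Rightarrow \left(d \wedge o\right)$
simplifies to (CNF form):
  $o$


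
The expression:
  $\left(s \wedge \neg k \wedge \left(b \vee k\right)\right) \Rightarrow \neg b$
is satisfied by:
  {k: True, s: False, b: False}
  {s: False, b: False, k: False}
  {b: True, k: True, s: False}
  {b: True, s: False, k: False}
  {k: True, s: True, b: False}
  {s: True, k: False, b: False}
  {b: True, s: True, k: True}


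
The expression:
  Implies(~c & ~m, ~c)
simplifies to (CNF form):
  True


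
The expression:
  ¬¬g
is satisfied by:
  {g: True}


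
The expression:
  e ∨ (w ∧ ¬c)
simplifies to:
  e ∨ (w ∧ ¬c)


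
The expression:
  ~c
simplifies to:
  ~c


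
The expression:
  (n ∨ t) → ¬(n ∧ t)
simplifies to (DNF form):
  ¬n ∨ ¬t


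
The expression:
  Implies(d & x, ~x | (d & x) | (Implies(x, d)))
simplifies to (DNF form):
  True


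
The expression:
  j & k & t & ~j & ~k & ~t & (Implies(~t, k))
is never true.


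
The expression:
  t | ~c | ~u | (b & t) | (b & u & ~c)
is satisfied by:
  {t: True, u: False, c: False}
  {u: False, c: False, t: False}
  {t: True, c: True, u: False}
  {c: True, u: False, t: False}
  {t: True, u: True, c: False}
  {u: True, t: False, c: False}
  {t: True, c: True, u: True}


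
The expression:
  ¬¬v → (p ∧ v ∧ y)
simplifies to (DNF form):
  (p ∧ y) ∨ ¬v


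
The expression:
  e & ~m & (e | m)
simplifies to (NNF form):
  e & ~m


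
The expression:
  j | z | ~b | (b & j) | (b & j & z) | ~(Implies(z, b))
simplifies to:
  j | z | ~b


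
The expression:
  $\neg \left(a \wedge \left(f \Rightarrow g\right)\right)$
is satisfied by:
  {f: True, a: False, g: False}
  {f: False, a: False, g: False}
  {g: True, f: True, a: False}
  {g: True, f: False, a: False}
  {a: True, f: True, g: False}


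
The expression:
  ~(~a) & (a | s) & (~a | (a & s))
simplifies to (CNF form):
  a & s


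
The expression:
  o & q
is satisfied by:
  {o: True, q: True}


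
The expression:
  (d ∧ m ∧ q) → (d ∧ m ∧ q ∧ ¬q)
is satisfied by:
  {m: False, q: False, d: False}
  {d: True, m: False, q: False}
  {q: True, m: False, d: False}
  {d: True, q: True, m: False}
  {m: True, d: False, q: False}
  {d: True, m: True, q: False}
  {q: True, m: True, d: False}


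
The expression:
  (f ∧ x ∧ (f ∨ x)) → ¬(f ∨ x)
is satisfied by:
  {x: False, f: False}
  {f: True, x: False}
  {x: True, f: False}


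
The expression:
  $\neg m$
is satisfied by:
  {m: False}


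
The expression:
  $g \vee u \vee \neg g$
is always true.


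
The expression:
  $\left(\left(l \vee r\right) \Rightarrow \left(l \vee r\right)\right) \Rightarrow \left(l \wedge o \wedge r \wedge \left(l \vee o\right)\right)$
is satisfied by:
  {r: True, o: True, l: True}


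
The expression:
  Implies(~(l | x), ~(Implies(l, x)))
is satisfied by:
  {x: True, l: True}
  {x: True, l: False}
  {l: True, x: False}


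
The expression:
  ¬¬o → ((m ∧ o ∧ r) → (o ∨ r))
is always true.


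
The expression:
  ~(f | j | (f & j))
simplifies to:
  ~f & ~j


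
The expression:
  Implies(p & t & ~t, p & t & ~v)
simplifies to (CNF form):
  True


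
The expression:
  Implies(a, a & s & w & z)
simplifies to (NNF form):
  ~a | (s & w & z)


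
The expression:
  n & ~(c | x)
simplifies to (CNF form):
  n & ~c & ~x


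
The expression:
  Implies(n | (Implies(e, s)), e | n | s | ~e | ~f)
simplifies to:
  True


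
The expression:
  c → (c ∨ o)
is always true.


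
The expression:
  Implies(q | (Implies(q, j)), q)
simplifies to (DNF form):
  q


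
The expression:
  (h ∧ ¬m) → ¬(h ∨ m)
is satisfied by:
  {m: True, h: False}
  {h: False, m: False}
  {h: True, m: True}


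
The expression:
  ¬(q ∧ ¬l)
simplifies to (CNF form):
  l ∨ ¬q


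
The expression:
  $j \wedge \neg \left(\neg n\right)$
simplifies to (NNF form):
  $j \wedge n$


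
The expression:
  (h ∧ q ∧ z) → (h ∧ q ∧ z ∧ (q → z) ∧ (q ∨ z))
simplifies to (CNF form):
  True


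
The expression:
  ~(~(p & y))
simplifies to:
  p & y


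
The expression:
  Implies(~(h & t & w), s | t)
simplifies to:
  s | t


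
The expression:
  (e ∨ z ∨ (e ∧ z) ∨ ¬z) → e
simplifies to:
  e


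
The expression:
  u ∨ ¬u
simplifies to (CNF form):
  True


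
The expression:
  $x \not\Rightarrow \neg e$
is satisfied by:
  {e: True, x: True}


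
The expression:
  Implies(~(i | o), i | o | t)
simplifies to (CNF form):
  i | o | t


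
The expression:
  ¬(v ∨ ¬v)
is never true.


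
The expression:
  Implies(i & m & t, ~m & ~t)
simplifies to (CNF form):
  ~i | ~m | ~t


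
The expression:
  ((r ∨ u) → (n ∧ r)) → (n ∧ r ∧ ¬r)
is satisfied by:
  {u: True, n: False, r: False}
  {r: True, u: True, n: False}
  {r: True, u: False, n: False}
  {n: True, u: True, r: False}


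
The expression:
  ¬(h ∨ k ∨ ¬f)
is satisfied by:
  {f: True, h: False, k: False}


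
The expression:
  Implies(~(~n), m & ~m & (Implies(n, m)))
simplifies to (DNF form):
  ~n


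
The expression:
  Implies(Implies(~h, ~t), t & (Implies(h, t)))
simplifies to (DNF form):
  t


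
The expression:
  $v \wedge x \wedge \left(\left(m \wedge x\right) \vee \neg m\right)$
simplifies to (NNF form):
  $v \wedge x$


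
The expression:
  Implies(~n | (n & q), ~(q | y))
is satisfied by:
  {n: True, q: False, y: False}
  {q: False, y: False, n: False}
  {n: True, y: True, q: False}


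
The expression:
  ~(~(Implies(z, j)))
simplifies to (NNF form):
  j | ~z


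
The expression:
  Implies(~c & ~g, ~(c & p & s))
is always true.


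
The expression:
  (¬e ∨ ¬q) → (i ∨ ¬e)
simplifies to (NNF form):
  i ∨ q ∨ ¬e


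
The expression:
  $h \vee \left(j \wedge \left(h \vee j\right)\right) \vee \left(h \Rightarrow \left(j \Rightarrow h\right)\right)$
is always true.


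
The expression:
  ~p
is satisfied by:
  {p: False}


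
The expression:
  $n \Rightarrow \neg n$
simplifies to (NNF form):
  $\neg n$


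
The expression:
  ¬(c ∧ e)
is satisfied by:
  {c: False, e: False}
  {e: True, c: False}
  {c: True, e: False}


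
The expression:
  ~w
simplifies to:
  ~w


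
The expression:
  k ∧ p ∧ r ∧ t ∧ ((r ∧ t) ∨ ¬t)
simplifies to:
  k ∧ p ∧ r ∧ t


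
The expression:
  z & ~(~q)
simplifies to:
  q & z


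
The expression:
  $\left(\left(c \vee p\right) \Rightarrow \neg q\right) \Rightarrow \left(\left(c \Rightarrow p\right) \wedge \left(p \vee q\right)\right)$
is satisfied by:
  {q: True, p: True}
  {q: True, p: False}
  {p: True, q: False}


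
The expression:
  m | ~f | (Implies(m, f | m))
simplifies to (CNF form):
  True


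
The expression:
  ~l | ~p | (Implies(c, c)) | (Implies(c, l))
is always true.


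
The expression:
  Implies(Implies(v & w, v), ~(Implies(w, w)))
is never true.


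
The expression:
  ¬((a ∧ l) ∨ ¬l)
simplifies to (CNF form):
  l ∧ ¬a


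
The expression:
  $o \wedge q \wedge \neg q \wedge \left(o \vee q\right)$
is never true.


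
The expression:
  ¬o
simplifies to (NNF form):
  ¬o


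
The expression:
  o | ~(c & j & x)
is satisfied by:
  {o: True, c: False, x: False, j: False}
  {j: False, c: False, o: False, x: False}
  {j: True, o: True, c: False, x: False}
  {j: True, c: False, o: False, x: False}
  {x: True, o: True, j: False, c: False}
  {x: True, j: False, c: False, o: False}
  {x: True, j: True, o: True, c: False}
  {x: True, j: True, c: False, o: False}
  {o: True, c: True, x: False, j: False}
  {c: True, x: False, o: False, j: False}
  {j: True, c: True, o: True, x: False}
  {j: True, c: True, x: False, o: False}
  {o: True, c: True, x: True, j: False}
  {c: True, x: True, j: False, o: False}
  {j: True, c: True, x: True, o: True}


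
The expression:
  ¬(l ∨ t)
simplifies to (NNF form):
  ¬l ∧ ¬t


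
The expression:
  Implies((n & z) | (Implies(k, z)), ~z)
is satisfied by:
  {z: False}


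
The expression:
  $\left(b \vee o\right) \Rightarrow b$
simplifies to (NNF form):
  $b \vee \neg o$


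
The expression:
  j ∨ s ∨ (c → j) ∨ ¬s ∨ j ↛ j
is always true.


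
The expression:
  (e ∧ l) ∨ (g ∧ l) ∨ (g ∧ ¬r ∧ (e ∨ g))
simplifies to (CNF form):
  (e ∨ g) ∧ (g ∨ l) ∧ (l ∨ ¬r) ∧ (e ∨ g ∨ l) ∧ (e ∨ g ∨ ¬r) ∧ (e ∨ l ∨ ¬r) ∧ (g ∨ l ∨ ¬r)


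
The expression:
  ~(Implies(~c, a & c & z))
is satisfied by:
  {c: False}


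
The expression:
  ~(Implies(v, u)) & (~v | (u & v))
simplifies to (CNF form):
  False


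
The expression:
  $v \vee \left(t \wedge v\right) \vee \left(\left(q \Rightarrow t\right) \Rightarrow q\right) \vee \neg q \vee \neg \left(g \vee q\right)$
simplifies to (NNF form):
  $\text{True}$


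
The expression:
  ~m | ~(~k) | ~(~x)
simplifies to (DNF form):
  k | x | ~m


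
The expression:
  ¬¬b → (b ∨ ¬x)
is always true.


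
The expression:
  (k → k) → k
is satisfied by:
  {k: True}


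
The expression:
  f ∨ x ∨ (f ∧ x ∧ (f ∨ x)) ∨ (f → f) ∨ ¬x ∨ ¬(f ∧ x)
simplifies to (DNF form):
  True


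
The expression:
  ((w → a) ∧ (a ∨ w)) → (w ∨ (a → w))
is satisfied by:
  {w: True, a: False}
  {a: False, w: False}
  {a: True, w: True}


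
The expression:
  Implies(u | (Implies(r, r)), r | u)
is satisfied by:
  {r: True, u: True}
  {r: True, u: False}
  {u: True, r: False}


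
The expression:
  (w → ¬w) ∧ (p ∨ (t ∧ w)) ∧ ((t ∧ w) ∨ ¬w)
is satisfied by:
  {p: True, w: False}


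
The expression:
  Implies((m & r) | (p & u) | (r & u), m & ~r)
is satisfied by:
  {p: False, u: False, r: False, m: False}
  {m: True, p: False, u: False, r: False}
  {u: True, m: False, p: False, r: False}
  {m: True, u: True, p: False, r: False}
  {p: True, m: False, u: False, r: False}
  {m: True, p: True, u: False, r: False}
  {m: True, u: True, p: True, r: False}
  {r: True, m: False, p: False, u: False}
  {r: True, p: True, m: False, u: False}


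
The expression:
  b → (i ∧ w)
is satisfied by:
  {w: True, i: True, b: False}
  {w: True, i: False, b: False}
  {i: True, w: False, b: False}
  {w: False, i: False, b: False}
  {b: True, w: True, i: True}


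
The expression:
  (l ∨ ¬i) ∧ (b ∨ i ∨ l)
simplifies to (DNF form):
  l ∨ (b ∧ ¬i)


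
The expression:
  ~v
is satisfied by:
  {v: False}


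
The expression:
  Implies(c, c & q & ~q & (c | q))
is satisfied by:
  {c: False}


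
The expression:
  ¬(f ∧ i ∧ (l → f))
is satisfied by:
  {i: False, f: False}
  {f: True, i: False}
  {i: True, f: False}


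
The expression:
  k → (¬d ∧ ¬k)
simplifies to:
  ¬k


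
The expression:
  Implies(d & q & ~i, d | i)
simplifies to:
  True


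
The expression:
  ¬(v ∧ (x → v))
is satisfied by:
  {v: False}


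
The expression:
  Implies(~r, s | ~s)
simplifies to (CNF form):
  True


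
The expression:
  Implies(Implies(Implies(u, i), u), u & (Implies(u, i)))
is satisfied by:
  {i: True, u: False}
  {u: False, i: False}
  {u: True, i: True}


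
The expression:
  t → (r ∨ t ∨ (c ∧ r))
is always true.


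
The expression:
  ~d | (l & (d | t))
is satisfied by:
  {l: True, d: False}
  {d: False, l: False}
  {d: True, l: True}


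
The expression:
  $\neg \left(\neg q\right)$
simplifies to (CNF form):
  $q$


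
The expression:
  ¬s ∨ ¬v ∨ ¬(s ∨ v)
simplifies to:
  ¬s ∨ ¬v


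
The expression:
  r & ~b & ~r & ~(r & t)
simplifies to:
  False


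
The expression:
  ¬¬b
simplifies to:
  b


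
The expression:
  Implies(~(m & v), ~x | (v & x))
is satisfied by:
  {v: True, x: False}
  {x: False, v: False}
  {x: True, v: True}


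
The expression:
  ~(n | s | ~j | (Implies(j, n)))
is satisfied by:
  {j: True, n: False, s: False}


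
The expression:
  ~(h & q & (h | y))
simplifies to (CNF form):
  ~h | ~q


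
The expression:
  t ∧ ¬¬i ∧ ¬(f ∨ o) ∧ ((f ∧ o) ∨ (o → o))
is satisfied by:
  {t: True, i: True, o: False, f: False}


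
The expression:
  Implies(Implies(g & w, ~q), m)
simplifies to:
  m | (g & q & w)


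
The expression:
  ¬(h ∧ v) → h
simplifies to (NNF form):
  h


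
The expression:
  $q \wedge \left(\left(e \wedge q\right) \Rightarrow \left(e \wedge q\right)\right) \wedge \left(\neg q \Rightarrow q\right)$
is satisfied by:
  {q: True}


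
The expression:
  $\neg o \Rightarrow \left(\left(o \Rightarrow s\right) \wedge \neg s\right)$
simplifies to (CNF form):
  $o \vee \neg s$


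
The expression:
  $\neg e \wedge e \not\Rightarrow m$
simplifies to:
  $\text{False}$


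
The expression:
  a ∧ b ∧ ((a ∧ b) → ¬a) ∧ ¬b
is never true.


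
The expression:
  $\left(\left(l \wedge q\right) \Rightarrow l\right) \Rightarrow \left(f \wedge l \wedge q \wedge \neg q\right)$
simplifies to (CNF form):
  $\text{False}$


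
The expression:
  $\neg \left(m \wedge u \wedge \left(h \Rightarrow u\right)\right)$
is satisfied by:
  {u: False, m: False}
  {m: True, u: False}
  {u: True, m: False}


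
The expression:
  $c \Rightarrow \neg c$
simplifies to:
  $\neg c$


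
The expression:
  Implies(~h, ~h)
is always true.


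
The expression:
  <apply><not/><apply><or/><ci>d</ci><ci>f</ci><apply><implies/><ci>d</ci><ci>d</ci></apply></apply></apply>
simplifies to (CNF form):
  <false/>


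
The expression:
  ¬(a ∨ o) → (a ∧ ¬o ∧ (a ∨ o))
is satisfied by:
  {a: True, o: True}
  {a: True, o: False}
  {o: True, a: False}


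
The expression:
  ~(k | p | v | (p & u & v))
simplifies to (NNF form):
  ~k & ~p & ~v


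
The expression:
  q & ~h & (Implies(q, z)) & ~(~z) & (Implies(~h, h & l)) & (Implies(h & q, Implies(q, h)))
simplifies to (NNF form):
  False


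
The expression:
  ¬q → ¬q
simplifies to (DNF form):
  True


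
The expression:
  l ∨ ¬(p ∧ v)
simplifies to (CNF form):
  l ∨ ¬p ∨ ¬v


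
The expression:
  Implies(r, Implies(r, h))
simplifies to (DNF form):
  h | ~r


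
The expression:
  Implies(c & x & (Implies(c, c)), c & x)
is always true.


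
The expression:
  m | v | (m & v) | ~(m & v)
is always true.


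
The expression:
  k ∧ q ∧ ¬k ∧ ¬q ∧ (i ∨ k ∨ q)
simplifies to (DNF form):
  False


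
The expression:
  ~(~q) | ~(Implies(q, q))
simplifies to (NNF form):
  q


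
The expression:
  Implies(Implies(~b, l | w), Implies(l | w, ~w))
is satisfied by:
  {w: False}


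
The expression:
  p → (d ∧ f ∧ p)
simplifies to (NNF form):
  (d ∧ f) ∨ ¬p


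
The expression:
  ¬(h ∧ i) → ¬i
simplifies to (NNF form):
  h ∨ ¬i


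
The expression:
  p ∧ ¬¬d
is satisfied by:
  {p: True, d: True}


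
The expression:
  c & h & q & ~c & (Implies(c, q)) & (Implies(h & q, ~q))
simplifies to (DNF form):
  False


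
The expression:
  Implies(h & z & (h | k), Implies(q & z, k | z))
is always true.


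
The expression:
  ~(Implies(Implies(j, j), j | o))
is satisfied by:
  {o: False, j: False}


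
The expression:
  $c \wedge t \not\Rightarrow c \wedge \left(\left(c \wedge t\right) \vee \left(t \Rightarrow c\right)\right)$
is never true.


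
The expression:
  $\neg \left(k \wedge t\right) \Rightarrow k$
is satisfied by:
  {k: True}


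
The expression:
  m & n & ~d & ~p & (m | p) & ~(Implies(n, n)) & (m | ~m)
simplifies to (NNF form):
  False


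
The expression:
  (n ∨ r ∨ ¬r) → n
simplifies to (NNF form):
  n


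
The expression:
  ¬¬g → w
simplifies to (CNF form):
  w ∨ ¬g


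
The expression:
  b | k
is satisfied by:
  {b: True, k: True}
  {b: True, k: False}
  {k: True, b: False}


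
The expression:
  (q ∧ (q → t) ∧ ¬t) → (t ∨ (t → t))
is always true.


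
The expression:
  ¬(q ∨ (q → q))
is never true.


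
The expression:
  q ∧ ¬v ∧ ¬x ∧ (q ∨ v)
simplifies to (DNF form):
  q ∧ ¬v ∧ ¬x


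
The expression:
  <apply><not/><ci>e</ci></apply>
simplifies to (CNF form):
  <apply><not/><ci>e</ci></apply>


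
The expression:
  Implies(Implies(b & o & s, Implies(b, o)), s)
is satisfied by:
  {s: True}


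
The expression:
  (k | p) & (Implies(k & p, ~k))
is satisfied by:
  {k: True, p: False}
  {p: True, k: False}


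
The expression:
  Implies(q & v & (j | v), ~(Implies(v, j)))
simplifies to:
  ~j | ~q | ~v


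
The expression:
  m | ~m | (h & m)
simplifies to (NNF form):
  True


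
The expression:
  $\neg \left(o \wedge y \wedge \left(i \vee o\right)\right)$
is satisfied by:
  {o: False, y: False}
  {y: True, o: False}
  {o: True, y: False}


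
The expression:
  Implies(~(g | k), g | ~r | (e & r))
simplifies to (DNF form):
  e | g | k | ~r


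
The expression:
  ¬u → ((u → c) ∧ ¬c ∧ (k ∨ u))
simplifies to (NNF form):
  u ∨ (k ∧ ¬c)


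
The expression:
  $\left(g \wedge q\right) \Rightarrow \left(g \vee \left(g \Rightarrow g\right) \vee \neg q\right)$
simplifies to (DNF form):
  $\text{True}$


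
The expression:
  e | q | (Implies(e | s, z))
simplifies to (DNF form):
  e | q | z | ~s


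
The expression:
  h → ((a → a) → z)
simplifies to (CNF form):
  z ∨ ¬h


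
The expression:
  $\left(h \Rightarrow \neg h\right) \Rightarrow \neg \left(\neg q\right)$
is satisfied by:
  {q: True, h: True}
  {q: True, h: False}
  {h: True, q: False}


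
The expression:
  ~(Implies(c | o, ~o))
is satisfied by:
  {o: True}


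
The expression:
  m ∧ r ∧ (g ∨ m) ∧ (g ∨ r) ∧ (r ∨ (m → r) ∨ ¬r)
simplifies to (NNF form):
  m ∧ r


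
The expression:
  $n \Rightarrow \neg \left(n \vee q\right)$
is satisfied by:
  {n: False}


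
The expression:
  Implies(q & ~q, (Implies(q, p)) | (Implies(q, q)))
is always true.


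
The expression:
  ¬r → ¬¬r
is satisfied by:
  {r: True}


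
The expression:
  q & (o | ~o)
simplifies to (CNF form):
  q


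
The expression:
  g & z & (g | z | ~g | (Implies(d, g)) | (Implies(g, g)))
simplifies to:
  g & z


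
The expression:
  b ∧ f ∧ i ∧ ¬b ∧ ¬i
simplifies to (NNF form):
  False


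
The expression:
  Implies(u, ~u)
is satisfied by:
  {u: False}


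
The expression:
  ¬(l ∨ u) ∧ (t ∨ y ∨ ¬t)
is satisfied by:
  {u: False, l: False}


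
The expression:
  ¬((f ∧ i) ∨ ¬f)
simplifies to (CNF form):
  f ∧ ¬i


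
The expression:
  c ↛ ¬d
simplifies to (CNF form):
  c ∧ d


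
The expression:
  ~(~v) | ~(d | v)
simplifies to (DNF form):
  v | ~d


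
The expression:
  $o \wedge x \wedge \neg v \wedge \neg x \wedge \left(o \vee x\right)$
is never true.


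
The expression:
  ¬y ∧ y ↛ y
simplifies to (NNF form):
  False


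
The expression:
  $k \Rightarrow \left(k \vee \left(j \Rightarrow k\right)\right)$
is always true.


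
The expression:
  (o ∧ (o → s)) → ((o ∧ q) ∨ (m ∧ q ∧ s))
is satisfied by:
  {q: True, s: False, o: False}
  {s: False, o: False, q: False}
  {q: True, o: True, s: False}
  {o: True, s: False, q: False}
  {q: True, s: True, o: False}
  {s: True, q: False, o: False}
  {q: True, o: True, s: True}


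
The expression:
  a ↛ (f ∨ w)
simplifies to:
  a ∧ ¬f ∧ ¬w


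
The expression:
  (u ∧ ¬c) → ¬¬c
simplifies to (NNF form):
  c ∨ ¬u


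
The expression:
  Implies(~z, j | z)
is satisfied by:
  {z: True, j: True}
  {z: True, j: False}
  {j: True, z: False}


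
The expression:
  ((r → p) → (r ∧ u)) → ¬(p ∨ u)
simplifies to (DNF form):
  ¬r ∨ ¬u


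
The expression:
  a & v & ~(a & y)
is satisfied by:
  {a: True, v: True, y: False}


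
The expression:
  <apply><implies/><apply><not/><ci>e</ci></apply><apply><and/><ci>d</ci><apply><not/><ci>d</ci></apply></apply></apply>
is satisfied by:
  {e: True}


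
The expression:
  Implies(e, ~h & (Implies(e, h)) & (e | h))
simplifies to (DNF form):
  ~e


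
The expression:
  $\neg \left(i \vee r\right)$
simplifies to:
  $\neg i \wedge \neg r$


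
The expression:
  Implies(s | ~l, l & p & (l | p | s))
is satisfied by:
  {p: True, l: True, s: False}
  {l: True, s: False, p: False}
  {p: True, s: True, l: True}


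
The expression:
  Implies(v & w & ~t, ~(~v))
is always true.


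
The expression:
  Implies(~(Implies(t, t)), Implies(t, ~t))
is always true.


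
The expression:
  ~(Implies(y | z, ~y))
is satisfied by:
  {y: True}


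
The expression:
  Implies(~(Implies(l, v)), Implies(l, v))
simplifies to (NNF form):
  v | ~l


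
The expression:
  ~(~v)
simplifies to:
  v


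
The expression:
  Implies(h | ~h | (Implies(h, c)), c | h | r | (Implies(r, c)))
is always true.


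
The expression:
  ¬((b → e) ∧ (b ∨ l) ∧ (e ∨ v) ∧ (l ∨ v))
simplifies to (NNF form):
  (b ∧ ¬e) ∨ (¬b ∧ ¬l) ∨ (¬e ∧ ¬v) ∨ (¬l ∧ ¬v)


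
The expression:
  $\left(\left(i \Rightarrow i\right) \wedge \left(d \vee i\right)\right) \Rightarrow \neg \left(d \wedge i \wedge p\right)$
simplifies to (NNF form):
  $\neg d \vee \neg i \vee \neg p$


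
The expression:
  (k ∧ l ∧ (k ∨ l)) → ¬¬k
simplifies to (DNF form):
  True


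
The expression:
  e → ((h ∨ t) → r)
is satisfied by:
  {r: True, h: False, e: False, t: False}
  {r: True, t: True, h: False, e: False}
  {r: True, h: True, e: False, t: False}
  {r: True, t: True, h: True, e: False}
  {t: False, h: False, e: False, r: False}
  {t: True, h: False, e: False, r: False}
  {h: True, t: False, e: False, r: False}
  {t: True, h: True, e: False, r: False}
  {e: True, r: True, t: False, h: False}
  {t: True, e: True, r: True, h: False}
  {e: True, r: True, h: True, t: False}
  {t: True, e: True, r: True, h: True}
  {e: True, r: False, h: False, t: False}


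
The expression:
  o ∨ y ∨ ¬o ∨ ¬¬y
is always true.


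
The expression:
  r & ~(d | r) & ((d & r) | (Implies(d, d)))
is never true.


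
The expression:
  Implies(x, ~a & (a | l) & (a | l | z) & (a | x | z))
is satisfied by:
  {l: True, a: False, x: False}
  {a: False, x: False, l: False}
  {l: True, a: True, x: False}
  {a: True, l: False, x: False}
  {x: True, l: True, a: False}


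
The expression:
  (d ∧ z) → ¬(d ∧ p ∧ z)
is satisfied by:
  {p: False, z: False, d: False}
  {d: True, p: False, z: False}
  {z: True, p: False, d: False}
  {d: True, z: True, p: False}
  {p: True, d: False, z: False}
  {d: True, p: True, z: False}
  {z: True, p: True, d: False}


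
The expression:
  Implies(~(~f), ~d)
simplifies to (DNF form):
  ~d | ~f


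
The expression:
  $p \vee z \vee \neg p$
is always true.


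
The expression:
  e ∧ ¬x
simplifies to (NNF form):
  e ∧ ¬x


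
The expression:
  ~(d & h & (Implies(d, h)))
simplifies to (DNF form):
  ~d | ~h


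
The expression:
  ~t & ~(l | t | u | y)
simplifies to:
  ~l & ~t & ~u & ~y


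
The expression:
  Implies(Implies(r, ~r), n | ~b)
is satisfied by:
  {r: True, n: True, b: False}
  {r: True, b: False, n: False}
  {n: True, b: False, r: False}
  {n: False, b: False, r: False}
  {r: True, n: True, b: True}
  {r: True, b: True, n: False}
  {n: True, b: True, r: False}


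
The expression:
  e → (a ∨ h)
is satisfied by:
  {h: True, a: True, e: False}
  {h: True, e: False, a: False}
  {a: True, e: False, h: False}
  {a: False, e: False, h: False}
  {h: True, a: True, e: True}
  {h: True, e: True, a: False}
  {a: True, e: True, h: False}


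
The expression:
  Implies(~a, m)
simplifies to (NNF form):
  a | m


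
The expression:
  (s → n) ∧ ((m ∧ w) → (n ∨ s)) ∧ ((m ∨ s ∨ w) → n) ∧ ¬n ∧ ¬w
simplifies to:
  ¬m ∧ ¬n ∧ ¬s ∧ ¬w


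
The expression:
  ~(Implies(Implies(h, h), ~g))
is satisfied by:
  {g: True}


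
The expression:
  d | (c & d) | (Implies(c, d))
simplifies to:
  d | ~c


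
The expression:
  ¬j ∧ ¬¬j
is never true.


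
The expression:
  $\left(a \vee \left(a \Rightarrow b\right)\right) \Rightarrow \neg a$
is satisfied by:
  {a: False}


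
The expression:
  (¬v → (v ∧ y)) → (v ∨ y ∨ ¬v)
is always true.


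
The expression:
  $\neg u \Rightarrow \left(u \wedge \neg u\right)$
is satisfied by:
  {u: True}


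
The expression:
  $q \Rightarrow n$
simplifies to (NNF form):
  $n \vee \neg q$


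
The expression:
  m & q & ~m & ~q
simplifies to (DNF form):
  False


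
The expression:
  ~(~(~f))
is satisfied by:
  {f: False}


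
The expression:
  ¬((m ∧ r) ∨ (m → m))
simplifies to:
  False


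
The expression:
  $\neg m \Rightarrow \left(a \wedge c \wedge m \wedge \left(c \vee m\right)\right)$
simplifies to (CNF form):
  $m$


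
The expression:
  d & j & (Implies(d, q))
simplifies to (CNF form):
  d & j & q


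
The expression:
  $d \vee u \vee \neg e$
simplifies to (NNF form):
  $d \vee u \vee \neg e$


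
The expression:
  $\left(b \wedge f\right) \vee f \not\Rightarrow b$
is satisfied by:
  {f: True}


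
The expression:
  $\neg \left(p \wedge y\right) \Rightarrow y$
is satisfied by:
  {y: True}


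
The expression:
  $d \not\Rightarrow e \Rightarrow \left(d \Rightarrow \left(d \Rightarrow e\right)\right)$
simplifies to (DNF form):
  $e \vee \neg d$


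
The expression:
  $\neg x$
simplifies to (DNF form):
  $\neg x$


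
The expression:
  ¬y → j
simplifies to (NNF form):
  j ∨ y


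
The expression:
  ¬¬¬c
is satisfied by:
  {c: False}


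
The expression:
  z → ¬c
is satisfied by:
  {c: False, z: False}
  {z: True, c: False}
  {c: True, z: False}


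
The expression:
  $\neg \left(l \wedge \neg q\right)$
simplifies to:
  $q \vee \neg l$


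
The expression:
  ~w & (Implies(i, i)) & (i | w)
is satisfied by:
  {i: True, w: False}


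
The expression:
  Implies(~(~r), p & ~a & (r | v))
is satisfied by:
  {p: True, r: False, a: False}
  {p: False, r: False, a: False}
  {a: True, p: True, r: False}
  {a: True, p: False, r: False}
  {r: True, p: True, a: False}


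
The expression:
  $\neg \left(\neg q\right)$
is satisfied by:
  {q: True}


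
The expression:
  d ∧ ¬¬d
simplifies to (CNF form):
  d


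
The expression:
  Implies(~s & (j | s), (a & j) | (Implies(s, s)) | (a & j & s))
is always true.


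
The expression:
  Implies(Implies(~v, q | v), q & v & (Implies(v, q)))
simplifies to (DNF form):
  (q & v) | (~q & ~v)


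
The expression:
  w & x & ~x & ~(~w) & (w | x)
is never true.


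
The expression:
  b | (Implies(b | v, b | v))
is always true.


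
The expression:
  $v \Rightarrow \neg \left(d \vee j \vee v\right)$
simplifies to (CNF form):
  $\neg v$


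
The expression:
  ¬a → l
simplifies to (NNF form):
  a ∨ l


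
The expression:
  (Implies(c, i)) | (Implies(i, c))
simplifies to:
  True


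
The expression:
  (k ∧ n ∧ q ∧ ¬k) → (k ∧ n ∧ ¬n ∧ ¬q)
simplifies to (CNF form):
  True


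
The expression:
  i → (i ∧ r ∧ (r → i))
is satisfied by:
  {r: True, i: False}
  {i: False, r: False}
  {i: True, r: True}


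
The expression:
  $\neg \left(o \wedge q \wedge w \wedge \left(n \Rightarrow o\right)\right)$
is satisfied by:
  {w: False, q: False, o: False}
  {o: True, w: False, q: False}
  {q: True, w: False, o: False}
  {o: True, q: True, w: False}
  {w: True, o: False, q: False}
  {o: True, w: True, q: False}
  {q: True, w: True, o: False}


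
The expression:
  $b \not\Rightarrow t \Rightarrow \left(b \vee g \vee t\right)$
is always true.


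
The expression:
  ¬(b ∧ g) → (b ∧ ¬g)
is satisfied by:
  {b: True}


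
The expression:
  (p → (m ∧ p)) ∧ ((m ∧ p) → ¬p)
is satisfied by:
  {p: False}


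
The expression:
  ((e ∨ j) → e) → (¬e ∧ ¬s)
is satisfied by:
  {j: True, e: False, s: False}
  {e: False, s: False, j: False}
  {j: True, s: True, e: False}


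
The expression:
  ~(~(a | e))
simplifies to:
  a | e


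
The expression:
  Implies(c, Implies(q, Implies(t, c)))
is always true.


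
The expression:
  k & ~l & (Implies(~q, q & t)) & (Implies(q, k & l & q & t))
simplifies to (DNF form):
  False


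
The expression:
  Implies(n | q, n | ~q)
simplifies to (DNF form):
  n | ~q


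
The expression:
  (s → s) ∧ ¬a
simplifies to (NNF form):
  ¬a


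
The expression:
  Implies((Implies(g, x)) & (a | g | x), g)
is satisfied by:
  {g: True, a: False, x: False}
  {x: True, g: True, a: False}
  {g: True, a: True, x: False}
  {x: True, g: True, a: True}
  {x: False, a: False, g: False}


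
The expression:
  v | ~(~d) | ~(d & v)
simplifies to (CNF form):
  True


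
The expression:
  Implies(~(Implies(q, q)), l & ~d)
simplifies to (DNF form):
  True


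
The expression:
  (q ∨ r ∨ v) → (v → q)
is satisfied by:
  {q: True, v: False}
  {v: False, q: False}
  {v: True, q: True}


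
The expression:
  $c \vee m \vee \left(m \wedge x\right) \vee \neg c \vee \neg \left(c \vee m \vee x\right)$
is always true.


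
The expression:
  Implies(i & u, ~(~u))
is always true.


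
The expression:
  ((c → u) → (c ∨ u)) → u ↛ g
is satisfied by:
  {g: False, c: False, u: False}
  {u: True, g: False, c: False}
  {u: True, c: True, g: False}
  {g: True, u: False, c: False}


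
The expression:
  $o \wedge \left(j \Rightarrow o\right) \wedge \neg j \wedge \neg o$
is never true.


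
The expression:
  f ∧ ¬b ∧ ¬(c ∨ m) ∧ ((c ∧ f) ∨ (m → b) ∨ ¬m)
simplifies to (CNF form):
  f ∧ ¬b ∧ ¬c ∧ ¬m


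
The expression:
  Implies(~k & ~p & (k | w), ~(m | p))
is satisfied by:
  {p: True, k: True, w: False, m: False}
  {p: True, w: False, m: False, k: False}
  {k: True, w: False, m: False, p: False}
  {k: False, w: False, m: False, p: False}
  {p: True, m: True, k: True, w: False}
  {p: True, m: True, k: False, w: False}
  {m: True, k: True, p: False, w: False}
  {m: True, p: False, w: False, k: False}
  {k: True, p: True, w: True, m: False}
  {p: True, w: True, k: False, m: False}
  {k: True, w: True, p: False, m: False}
  {w: True, p: False, m: False, k: False}
  {p: True, m: True, w: True, k: True}
  {p: True, m: True, w: True, k: False}
  {m: True, w: True, k: True, p: False}
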